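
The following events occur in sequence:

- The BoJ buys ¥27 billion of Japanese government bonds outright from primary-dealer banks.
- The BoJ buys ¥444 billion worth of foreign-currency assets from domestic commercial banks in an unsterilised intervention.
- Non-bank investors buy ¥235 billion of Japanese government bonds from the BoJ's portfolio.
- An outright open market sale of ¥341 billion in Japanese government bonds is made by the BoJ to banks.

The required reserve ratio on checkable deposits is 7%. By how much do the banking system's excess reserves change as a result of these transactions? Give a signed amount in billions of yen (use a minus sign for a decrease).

-¥88.55 billion

OMO purchase (from banks) ¥27 billion: reserves +¥27B, deposits 0.
FX purchase ¥444 billion: reserves +¥444B, deposits 0.
Asset sale (to non-banks) ¥235 billion: reserves −¥235B, deposits −¥235B.
OMO sale (to banks) ¥341 billion: reserves −¥341B, deposits 0.
Totals: Δreserves = −¥105B, Δdeposits = −¥235B.
Δrequired reserves = 7% × −¥235B = −¥16.45B.
Δexcess reserves = Δreserves − Δrequired = −¥105B − (−¥16.45B) = -¥88.55 billion.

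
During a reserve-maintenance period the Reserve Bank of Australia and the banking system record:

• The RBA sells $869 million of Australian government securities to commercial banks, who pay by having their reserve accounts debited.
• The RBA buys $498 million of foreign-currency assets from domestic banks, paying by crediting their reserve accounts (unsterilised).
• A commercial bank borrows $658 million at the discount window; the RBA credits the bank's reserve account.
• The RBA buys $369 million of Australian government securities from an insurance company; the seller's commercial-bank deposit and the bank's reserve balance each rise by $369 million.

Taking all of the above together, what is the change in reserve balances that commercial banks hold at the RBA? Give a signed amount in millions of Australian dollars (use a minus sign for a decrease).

OMO sale (to banks) $869 million: the buying banks pay out of their reserve balances → −$869M.
FX purchase $498 million: the RBA pays by crediting reserve accounts → +$498M.
Discount-window loan $658 million: the loan is credited to the bank's reserve account → +$658M.
Asset purchase (from non-banks) $369 million: the RBA pays by crediting reserve accounts → +$369M.
Net: −869 + 498 + 658 + 369 = +$656 million.

+$656 million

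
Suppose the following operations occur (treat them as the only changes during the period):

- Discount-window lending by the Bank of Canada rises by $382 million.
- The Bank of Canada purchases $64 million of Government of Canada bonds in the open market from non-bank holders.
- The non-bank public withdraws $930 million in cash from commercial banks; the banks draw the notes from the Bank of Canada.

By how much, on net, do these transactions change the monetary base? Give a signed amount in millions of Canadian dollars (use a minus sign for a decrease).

Bank of Canada balance sheet:
  Assets:      Securities +$64M, Loans to banks +$382M
  Liabilities: Bank reserves −$484M, Currency in circulation +$930M
Commercial banking system:
  Assets:      Reserves at CB −$484M
  Liabilities: Checkable deposits −$866M, Borrowings from CB +$382M
Monetary base = currency + reserves: +$930M + (−$484M) = +$446 million.

+$446 million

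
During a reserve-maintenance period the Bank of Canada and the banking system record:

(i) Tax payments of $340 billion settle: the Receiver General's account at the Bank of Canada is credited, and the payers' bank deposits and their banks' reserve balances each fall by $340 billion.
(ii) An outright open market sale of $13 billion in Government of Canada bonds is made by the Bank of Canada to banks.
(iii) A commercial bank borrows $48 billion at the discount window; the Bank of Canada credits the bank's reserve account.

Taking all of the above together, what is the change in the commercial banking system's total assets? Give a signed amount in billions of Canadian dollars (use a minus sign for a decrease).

Bank of Canada balance sheet:
  Assets:      Securities −$13B, Loans to banks +$48B
  Liabilities: Bank reserves −$305B, Government deposits +$340B
Commercial banking system:
  Assets:      Reserves at CB −$305B, Securities +$13B
  Liabilities: Checkable deposits −$340B, Borrowings from CB +$48B
Change in total bank assets = -$292 billion.

-$292 billion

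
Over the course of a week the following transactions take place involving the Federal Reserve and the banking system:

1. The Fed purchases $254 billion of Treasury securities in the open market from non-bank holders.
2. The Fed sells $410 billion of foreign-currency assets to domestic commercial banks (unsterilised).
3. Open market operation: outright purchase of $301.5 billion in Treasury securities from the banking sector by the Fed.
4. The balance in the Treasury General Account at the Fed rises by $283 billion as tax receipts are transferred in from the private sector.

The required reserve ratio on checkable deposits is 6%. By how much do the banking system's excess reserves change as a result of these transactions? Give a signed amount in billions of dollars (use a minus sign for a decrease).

-$135.76 billion

Asset purchase (from non-banks) $254 billion: reserves +$254B, deposits +$254B.
FX sale $410 billion: reserves −$410B, deposits 0.
OMO purchase (from banks) $301.5 billion: reserves +$301.5B, deposits 0.
Government account inflow $283 billion: reserves −$283B, deposits −$283B.
Totals: Δreserves = −$137.5B, Δdeposits = −$29B.
Δrequired reserves = 6% × −$29B = −$1.74B.
Δexcess reserves = Δreserves − Δrequired = −$137.5B − (−$1.74B) = -$135.76 billion.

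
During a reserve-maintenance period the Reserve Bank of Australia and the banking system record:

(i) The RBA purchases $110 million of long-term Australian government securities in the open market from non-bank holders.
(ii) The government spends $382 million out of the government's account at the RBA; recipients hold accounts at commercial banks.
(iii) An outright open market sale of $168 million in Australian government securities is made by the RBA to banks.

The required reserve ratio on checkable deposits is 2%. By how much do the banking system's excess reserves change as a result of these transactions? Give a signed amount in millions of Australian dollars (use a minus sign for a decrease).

Asset purchase (from non-banks) $110 million: reserves +$110M, deposits +$110M.
Government spending $382 million: reserves +$382M, deposits +$382M.
OMO sale (to banks) $168 million: reserves −$168M, deposits 0.
Totals: Δreserves = +$324M, Δdeposits = +$492M.
Δrequired reserves = 2% × +$492M = +$9.84M.
Δexcess reserves = Δreserves − Δrequired = +$324M − (+$9.84M) = +$314.16 million.

+$314.16 million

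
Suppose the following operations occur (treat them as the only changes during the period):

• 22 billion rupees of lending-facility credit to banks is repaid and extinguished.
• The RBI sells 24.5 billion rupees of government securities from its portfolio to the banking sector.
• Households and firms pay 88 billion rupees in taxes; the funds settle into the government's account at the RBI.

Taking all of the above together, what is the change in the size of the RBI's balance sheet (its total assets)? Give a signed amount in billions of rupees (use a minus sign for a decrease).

RBI balance sheet:
  Assets:      Securities −24.5B, Loans to banks −22B
  Liabilities: Bank reserves −134.5B, Government deposits +88B
Commercial banking system:
  Assets:      Reserves at CB −134.5B, Securities +24.5B
  Liabilities: Checkable deposits −88B, Borrowings from CB −22B
Change in total RBI assets = -46.5 billion.

-46.5 billion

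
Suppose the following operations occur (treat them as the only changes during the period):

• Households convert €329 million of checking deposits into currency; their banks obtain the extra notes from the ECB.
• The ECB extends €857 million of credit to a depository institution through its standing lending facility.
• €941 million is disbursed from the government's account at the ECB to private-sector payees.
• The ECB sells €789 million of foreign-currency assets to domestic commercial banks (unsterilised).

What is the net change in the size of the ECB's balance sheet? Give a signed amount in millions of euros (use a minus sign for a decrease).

+€68 million

Currency withdrawal €329 million: only the composition of liabilities changes → 0.
Discount-window loan €857 million: an ECB asset is acquired → +€857M.
Government spending €941 million: only the composition of liabilities changes → 0.
FX sale €789 million: an ECB asset is shed → −€789M.
Net: 0 + 857 + 0 − 789 = +€68 million.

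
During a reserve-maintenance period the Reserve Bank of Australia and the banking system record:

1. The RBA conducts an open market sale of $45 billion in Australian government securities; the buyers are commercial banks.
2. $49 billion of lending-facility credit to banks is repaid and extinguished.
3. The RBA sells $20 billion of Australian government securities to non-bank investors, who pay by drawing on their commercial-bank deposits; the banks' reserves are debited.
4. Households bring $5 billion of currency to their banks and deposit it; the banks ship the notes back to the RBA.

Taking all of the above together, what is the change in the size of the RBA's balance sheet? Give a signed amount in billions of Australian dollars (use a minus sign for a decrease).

OMO sale (to banks) $45 billion: an RBA asset is shed → −$45B.
Discount-window repayment $49 billion: an RBA asset is shed → −$49B.
Asset sale (to non-banks) $20 billion: an RBA asset is shed → −$20B.
Currency deposit $5 billion: only the composition of liabilities changes → 0.
Net: −45 − 49 − 20 + 0 = -$114 billion.

-$114 billion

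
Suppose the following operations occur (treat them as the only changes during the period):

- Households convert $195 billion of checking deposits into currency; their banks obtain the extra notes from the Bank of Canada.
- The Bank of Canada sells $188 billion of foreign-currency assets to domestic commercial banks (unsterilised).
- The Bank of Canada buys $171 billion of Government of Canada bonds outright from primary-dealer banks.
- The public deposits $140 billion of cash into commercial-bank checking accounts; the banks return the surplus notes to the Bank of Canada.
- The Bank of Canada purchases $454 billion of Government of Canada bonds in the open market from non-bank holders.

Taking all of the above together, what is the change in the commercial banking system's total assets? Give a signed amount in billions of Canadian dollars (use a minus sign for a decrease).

Bank of Canada balance sheet:
  Assets:      Securities +$625B, Foreign assets −$188B
  Liabilities: Bank reserves +$382B, Currency in circulation +$55B
Commercial banking system:
  Assets:      Reserves at CB +$382B, Securities −$171B, Foreign assets +$188B
  Liabilities: Checkable deposits +$399B
Change in total bank assets = +$399 billion.

+$399 billion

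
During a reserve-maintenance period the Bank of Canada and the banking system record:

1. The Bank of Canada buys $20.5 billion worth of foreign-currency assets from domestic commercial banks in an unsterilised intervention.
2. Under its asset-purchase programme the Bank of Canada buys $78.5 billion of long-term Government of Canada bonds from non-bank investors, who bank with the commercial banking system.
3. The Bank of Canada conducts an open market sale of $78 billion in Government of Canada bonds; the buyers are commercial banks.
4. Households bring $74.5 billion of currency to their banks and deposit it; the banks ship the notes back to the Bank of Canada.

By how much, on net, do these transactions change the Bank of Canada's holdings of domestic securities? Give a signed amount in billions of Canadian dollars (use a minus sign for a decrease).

Bank of Canada balance sheet:
  Assets:      Securities +$0.5B, Foreign assets +$20.5B
  Liabilities: Bank reserves +$95.5B, Currency in circulation −$74.5B
Commercial banking system:
  Assets:      Reserves at CB +$95.5B, Securities +$78B, Foreign assets −$20.5B
  Liabilities: Checkable deposits +$153B
So the change in the Bank of Canada's holdings of domestic securities is +$0.5 billion.

+$0.5 billion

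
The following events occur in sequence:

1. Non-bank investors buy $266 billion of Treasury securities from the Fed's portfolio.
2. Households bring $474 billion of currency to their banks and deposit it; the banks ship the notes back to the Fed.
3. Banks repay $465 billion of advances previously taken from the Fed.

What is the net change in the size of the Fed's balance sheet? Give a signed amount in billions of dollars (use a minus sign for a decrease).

-$731 billion

Fed balance sheet:
  Assets:      Securities −$266B, Loans to banks −$465B
  Liabilities: Bank reserves −$257B, Currency in circulation −$474B
Commercial banking system:
  Assets:      Reserves at CB −$257B
  Liabilities: Checkable deposits +$208B, Borrowings from CB −$465B
Change in total Fed assets = -$731 billion.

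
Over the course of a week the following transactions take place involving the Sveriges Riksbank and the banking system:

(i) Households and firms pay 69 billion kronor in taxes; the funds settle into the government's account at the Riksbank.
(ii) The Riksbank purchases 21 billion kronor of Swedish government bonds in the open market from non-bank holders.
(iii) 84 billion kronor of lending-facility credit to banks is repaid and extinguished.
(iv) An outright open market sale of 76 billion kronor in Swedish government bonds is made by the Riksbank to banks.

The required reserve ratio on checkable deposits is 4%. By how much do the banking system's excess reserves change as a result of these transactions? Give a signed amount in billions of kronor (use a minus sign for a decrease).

Government account inflow 69 billion kronor: reserves −69B, deposits −69B.
Asset purchase (from non-banks) 21 billion kronor: reserves +21B, deposits +21B.
Discount-window repayment 84 billion kronor: reserves −84B, deposits 0.
OMO sale (to banks) 76 billion kronor: reserves −76B, deposits 0.
Totals: Δreserves = −208B, Δdeposits = −48B.
Δrequired reserves = 4% × −48B = −1.92B.
Δexcess reserves = Δreserves − Δrequired = −208B − (−1.92B) = -206.08 billion.

-206.08 billion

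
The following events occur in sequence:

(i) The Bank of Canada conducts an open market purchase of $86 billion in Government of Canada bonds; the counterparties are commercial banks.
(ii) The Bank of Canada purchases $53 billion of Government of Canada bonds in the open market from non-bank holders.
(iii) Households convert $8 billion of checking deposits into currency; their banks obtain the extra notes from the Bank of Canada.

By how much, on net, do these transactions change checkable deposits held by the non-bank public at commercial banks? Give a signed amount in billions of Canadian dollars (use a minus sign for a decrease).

+$45 billion

Bank of Canada balance sheet:
  Assets:      Securities +$139B
  Liabilities: Bank reserves +$131B, Currency in circulation +$8B
Commercial banking system:
  Assets:      Reserves at CB +$131B, Securities −$86B
  Liabilities: Checkable deposits +$45B
So the change in checkable deposits held by the non-bank public at commercial banks is +$45 billion.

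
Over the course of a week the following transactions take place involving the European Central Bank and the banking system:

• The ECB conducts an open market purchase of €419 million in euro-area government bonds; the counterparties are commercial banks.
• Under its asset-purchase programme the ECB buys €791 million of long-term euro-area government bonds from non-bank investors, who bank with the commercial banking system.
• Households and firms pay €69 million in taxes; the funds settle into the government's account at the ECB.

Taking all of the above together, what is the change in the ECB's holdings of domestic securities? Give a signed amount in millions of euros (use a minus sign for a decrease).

+€1210 million

OMO purchase (from banks) €419 million: securities added to the ECB's portfolio → +€419M.
Asset purchase (from non-banks) €791 million: securities added to the ECB's portfolio → +€791M.
Government account inflow €69 million: the ECB's securities portfolio is untouched → 0.
Net: 419 + 791 + 0 = +€1210 million.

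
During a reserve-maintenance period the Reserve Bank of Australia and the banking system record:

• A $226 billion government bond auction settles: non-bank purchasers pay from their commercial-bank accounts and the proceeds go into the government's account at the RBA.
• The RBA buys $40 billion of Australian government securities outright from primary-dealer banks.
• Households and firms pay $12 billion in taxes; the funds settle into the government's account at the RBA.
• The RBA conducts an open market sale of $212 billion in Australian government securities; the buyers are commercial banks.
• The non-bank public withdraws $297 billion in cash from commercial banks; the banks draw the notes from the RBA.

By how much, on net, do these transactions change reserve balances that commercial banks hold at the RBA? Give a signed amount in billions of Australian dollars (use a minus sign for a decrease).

-$707 billion

Government account inflow $226 billion: funds move from bank reserves into the government account → −$226B.
OMO purchase (from banks) $40 billion: the RBA pays by crediting reserve accounts → +$40B.
Government account inflow $12 billion: funds move from bank reserves into the government account → −$12B.
OMO sale (to banks) $212 billion: the buying banks pay out of their reserve balances → −$212B.
Currency withdrawal $297 billion: banks swap reserves for currency → −$297B.
Net: −226 + 40 − 12 − 212 − 297 = -$707 billion.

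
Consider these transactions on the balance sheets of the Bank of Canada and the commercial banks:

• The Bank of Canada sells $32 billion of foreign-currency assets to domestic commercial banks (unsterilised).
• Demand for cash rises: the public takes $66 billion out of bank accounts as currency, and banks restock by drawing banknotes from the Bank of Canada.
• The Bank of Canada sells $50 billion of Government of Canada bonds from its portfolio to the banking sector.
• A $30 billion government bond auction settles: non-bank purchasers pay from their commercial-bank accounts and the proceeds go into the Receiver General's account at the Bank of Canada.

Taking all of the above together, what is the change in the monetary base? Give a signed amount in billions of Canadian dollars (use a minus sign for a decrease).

FX sale $32 billion: Bank of Canada balance sheet contracts → −$32B.
Currency withdrawal $66 billion: just a shift between currency and reserves — both are base money → 0.
OMO sale (to banks) $50 billion: Bank of Canada balance sheet contracts → −$50B.
Government account inflow $30 billion: reserves shift to a non-base liability → −$30B.
Net: −32 + 0 − 50 − 30 = -$112 billion.

-$112 billion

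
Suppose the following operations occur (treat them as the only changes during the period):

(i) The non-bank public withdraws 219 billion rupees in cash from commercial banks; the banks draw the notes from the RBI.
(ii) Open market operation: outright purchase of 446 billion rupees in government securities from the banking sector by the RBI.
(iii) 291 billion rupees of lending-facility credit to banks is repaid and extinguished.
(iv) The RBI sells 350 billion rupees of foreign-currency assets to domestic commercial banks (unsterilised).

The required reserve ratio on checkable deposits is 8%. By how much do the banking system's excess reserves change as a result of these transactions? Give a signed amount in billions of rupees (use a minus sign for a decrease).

Currency withdrawal 219 billion rupees: reserves −219B, deposits −219B.
OMO purchase (from banks) 446 billion rupees: reserves +446B, deposits 0.
Discount-window repayment 291 billion rupees: reserves −291B, deposits 0.
FX sale 350 billion rupees: reserves −350B, deposits 0.
Totals: Δreserves = −414B, Δdeposits = −219B.
Δrequired reserves = 8% × −219B = −17.52B.
Δexcess reserves = Δreserves − Δrequired = −414B − (−17.52B) = -396.48 billion.

-396.48 billion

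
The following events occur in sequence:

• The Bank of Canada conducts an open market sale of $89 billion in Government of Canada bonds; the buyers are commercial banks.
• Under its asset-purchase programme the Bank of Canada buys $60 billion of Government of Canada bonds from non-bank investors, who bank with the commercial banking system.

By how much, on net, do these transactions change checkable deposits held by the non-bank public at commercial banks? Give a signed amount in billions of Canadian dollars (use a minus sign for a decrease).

OMO sale (to banks) $89 billion: the counterparty is a bank, so public deposits are unchanged → 0.
Asset purchase (from non-banks) $60 billion: non-bank counterparties' bank balances rise → +$60B.
Net: 0 + 60 = +$60 billion.

+$60 billion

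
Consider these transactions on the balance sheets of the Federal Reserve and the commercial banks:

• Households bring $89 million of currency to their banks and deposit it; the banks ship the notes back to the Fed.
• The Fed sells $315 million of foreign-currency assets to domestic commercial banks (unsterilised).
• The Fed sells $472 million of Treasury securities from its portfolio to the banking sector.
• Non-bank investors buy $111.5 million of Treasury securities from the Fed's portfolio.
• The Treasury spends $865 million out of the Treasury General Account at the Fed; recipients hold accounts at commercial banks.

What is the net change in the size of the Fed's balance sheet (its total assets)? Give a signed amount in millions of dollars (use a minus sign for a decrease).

Fed balance sheet:
  Assets:      Securities −$583.5M, Foreign assets −$315M
  Liabilities: Bank reserves +$55.5M, Currency in circulation −$89M, Government deposits −$865M
Change in total Fed assets = -$898.5 million.

-$898.5 million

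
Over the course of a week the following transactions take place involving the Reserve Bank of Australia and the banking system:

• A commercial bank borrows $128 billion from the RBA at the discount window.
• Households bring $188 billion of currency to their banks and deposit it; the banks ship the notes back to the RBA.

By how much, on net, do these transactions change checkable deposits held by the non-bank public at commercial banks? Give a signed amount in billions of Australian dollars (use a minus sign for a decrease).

RBA balance sheet:
  Assets:      Loans to banks +$128B
  Liabilities: Bank reserves +$316B, Currency in circulation −$188B
Commercial banking system:
  Assets:      Reserves at CB +$316B
  Liabilities: Checkable deposits +$188B, Borrowings from CB +$128B
So the change in checkable deposits held by the non-bank public at commercial banks is +$188 billion.

+$188 billion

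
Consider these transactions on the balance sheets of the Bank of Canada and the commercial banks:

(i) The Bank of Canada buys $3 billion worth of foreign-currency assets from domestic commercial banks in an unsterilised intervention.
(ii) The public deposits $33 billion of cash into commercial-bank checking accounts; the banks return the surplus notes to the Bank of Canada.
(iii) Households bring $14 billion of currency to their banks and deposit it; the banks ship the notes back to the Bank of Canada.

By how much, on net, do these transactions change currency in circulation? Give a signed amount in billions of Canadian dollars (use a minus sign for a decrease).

-$47 billion

Bank of Canada balance sheet:
  Assets:      Foreign assets +$3B
  Liabilities: Bank reserves +$50B, Currency in circulation −$47B
So the change in currency in circulation is -$47 billion.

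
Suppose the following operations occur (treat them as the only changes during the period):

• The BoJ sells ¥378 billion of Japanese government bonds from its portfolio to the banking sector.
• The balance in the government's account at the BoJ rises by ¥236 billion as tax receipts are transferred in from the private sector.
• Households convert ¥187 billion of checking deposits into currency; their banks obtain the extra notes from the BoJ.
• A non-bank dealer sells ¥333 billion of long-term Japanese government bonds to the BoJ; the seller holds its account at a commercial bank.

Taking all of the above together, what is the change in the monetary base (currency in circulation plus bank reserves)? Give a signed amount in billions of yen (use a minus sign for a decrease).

BoJ balance sheet:
  Assets:      Securities −¥45B
  Liabilities: Bank reserves −¥468B, Currency in circulation +¥187B, Government deposits +¥236B
Monetary base = currency + reserves: +¥187B + (−¥468B) = -¥281 billion.

-¥281 billion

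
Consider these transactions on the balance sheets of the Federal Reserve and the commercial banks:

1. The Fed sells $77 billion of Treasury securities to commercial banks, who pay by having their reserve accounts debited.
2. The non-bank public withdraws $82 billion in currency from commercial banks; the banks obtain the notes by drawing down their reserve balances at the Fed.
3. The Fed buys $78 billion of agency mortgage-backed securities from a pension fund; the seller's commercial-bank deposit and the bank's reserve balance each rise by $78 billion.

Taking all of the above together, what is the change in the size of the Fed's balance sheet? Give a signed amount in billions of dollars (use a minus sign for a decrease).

+$1 billion

OMO sale (to banks) $77 billion: a Fed asset is shed → −$77B.
Currency withdrawal $82 billion: only the composition of liabilities changes → 0.
Asset purchase (from non-banks) $78 billion: a Fed asset is acquired → +$78B.
Net: −77 + 0 + 78 = +$1 billion.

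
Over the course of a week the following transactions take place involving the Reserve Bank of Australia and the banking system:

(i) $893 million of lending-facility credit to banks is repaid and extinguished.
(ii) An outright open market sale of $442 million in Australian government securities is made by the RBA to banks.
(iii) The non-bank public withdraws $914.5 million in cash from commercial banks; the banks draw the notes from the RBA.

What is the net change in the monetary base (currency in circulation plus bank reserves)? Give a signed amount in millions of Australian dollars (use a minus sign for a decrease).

Discount-window repayment $893 million: RBA balance sheet contracts → −$893M.
OMO sale (to banks) $442 million: RBA balance sheet contracts → −$442M.
Currency withdrawal $914.5 million: just a shift between currency and reserves — both are base money → 0.
Net: −893 − 442 + 0 = -$1335 million.

-$1335 million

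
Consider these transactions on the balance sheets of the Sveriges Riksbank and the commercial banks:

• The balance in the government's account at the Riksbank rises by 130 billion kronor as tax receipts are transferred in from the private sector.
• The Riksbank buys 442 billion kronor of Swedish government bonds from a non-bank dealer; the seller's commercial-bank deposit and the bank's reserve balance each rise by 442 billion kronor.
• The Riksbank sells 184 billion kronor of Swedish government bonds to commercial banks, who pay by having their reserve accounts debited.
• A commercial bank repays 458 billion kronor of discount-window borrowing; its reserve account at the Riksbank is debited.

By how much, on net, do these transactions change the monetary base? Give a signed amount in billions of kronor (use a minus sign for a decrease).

Government account inflow 130 billion kronor: reserves shift to a non-base liability → −130B.
Asset purchase (from non-banks) 442 billion kronor: Riksbank balance sheet expands → +442B.
OMO sale (to banks) 184 billion kronor: Riksbank balance sheet contracts → −184B.
Discount-window repayment 458 billion kronor: Riksbank balance sheet contracts → −458B.
Net: −130 + 442 − 184 − 458 = -330 billion.

-330 billion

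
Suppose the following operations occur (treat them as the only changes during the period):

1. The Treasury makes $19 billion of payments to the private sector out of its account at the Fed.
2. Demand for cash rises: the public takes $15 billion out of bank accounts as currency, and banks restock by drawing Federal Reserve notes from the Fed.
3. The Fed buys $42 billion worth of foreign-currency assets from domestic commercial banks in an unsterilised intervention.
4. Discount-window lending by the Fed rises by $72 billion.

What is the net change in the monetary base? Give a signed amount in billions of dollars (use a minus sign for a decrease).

+$133 billion

Fed balance sheet:
  Assets:      Loans to banks +$72B, Foreign assets +$42B
  Liabilities: Bank reserves +$118B, Currency in circulation +$15B, Government deposits −$19B
Commercial banking system:
  Assets:      Reserves at CB +$118B, Foreign assets −$42B
  Liabilities: Checkable deposits +$4B, Borrowings from CB +$72B
Monetary base = currency + reserves: +$15B + (+$118B) = +$133 billion.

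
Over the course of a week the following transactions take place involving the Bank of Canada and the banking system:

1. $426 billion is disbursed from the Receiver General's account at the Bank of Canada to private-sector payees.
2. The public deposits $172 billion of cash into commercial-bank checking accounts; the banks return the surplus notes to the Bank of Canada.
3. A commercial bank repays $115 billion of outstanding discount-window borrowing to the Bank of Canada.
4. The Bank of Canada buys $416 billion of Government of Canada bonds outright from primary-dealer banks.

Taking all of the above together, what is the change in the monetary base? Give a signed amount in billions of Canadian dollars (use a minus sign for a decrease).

Bank of Canada balance sheet:
  Assets:      Securities +$416B, Loans to banks −$115B
  Liabilities: Bank reserves +$899B, Currency in circulation −$172B, Government deposits −$426B
Commercial banking system:
  Assets:      Reserves at CB +$899B, Securities −$416B
  Liabilities: Checkable deposits +$598B, Borrowings from CB −$115B
Monetary base = currency + reserves: −$172B + (+$899B) = +$727 billion.

+$727 billion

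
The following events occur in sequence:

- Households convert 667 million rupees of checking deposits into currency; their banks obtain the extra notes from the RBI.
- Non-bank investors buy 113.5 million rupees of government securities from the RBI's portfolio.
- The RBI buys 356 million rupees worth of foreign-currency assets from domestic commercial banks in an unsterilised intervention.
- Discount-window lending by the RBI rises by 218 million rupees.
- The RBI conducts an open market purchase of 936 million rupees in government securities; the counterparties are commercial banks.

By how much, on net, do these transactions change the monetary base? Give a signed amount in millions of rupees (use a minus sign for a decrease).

+1396.5 million

RBI balance sheet:
  Assets:      Securities +822.5M, Loans to banks +218M, Foreign assets +356M
  Liabilities: Bank reserves +729.5M, Currency in circulation +667M
Monetary base = currency + reserves: +667M + (+729.5M) = +1396.5 million.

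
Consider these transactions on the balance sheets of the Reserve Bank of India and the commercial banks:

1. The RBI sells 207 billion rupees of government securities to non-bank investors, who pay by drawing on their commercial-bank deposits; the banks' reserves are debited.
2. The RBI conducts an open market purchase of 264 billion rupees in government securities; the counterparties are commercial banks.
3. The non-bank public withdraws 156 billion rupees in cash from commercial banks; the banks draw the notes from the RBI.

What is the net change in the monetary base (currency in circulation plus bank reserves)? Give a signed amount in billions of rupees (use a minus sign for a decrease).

+57 billion

RBI balance sheet:
  Assets:      Securities +57B
  Liabilities: Bank reserves −99B, Currency in circulation +156B
Commercial banking system:
  Assets:      Reserves at CB −99B, Securities −264B
  Liabilities: Checkable deposits −363B
Monetary base = currency + reserves: +156B + (−99B) = +57 billion.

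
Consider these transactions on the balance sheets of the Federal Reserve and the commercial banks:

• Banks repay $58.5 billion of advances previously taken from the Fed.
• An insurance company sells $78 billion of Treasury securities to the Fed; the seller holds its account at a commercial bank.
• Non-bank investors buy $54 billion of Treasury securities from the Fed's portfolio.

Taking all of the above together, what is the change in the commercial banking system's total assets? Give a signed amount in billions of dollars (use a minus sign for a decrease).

-$34.5 billion

Fed balance sheet:
  Assets:      Securities +$24B, Loans to banks −$58.5B
  Liabilities: Bank reserves −$34.5B
Commercial banking system:
  Assets:      Reserves at CB −$34.5B
  Liabilities: Checkable deposits +$24B, Borrowings from CB −$58.5B
Change in total bank assets = -$34.5 billion.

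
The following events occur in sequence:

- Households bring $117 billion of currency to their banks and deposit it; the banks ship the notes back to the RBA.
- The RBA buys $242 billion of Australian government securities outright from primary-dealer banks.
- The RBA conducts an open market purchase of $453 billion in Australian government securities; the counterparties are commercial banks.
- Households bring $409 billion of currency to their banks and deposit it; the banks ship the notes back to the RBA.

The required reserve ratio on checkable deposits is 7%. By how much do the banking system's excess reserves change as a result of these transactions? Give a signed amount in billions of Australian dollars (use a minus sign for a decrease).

Currency deposit $117 billion: reserves +$117B, deposits +$117B.
OMO purchase (from banks) $242 billion: reserves +$242B, deposits 0.
OMO purchase (from banks) $453 billion: reserves +$453B, deposits 0.
Currency deposit $409 billion: reserves +$409B, deposits +$409B.
Totals: Δreserves = +$1221B, Δdeposits = +$526B.
Δrequired reserves = 7% × +$526B = +$36.82B.
Δexcess reserves = Δreserves − Δrequired = +$1221B − (+$36.82B) = +$1184.18 billion.

+$1184.18 billion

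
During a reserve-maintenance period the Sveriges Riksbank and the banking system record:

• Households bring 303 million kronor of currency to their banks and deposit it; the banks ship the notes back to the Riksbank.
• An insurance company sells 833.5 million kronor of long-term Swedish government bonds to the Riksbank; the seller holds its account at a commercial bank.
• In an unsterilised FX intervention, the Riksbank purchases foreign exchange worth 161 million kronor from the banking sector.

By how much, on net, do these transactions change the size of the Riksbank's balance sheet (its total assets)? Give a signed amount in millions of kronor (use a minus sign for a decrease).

+994.5 million

Currency deposit 303 million kronor: only the composition of liabilities changes → 0.
Asset purchase (from non-banks) 833.5 million kronor: a Riksbank asset is acquired → +833.5M.
FX purchase 161 million kronor: a Riksbank asset is acquired → +161M.
Net: 0 + 833.5 + 161 = +994.5 million.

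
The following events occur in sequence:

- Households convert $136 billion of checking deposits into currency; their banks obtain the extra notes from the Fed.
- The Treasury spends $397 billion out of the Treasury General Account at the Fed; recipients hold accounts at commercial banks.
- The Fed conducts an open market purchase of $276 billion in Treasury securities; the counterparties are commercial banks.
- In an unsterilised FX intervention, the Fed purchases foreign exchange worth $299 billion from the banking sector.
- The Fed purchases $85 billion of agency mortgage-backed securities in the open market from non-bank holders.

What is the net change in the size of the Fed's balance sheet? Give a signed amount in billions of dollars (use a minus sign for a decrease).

Currency withdrawal $136 billion: only the composition of liabilities changes → 0.
Government spending $397 billion: only the composition of liabilities changes → 0.
OMO purchase (from banks) $276 billion: a Fed asset is acquired → +$276B.
FX purchase $299 billion: a Fed asset is acquired → +$299B.
Asset purchase (from non-banks) $85 billion: a Fed asset is acquired → +$85B.
Net: 0 + 0 + 276 + 299 + 85 = +$660 billion.

+$660 billion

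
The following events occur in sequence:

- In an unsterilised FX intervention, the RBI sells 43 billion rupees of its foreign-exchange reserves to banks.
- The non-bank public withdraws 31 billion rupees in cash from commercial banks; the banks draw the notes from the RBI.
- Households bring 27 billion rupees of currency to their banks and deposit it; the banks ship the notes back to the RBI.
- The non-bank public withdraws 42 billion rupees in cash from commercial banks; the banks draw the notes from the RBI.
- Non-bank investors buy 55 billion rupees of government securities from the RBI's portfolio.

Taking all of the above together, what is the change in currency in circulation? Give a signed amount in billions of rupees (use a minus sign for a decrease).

+46 billion

FX sale 43 billion rupees: no currency enters or leaves circulation → 0.
Currency withdrawal 31 billion rupees: notes leave the central bank → +31B.
Currency deposit 27 billion rupees: notes return to the central bank → −27B.
Currency withdrawal 42 billion rupees: notes leave the central bank → +42B.
Asset sale (to non-banks) 55 billion rupees: no currency enters or leaves circulation → 0.
Net: 0 + 31 − 27 + 42 + 0 = +46 billion.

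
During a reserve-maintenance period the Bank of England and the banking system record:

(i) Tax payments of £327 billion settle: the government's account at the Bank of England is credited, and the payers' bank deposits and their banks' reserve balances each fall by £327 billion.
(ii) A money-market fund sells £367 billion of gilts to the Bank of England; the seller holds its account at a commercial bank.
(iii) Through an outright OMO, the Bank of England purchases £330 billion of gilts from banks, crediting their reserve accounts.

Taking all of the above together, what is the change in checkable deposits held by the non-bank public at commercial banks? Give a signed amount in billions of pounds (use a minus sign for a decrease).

+£40 billion

Government account inflow £327 billion: non-bank counterparties' bank balances fall → −£327B.
Asset purchase (from non-banks) £367 billion: non-bank counterparties' bank balances rise → +£367B.
OMO purchase (from banks) £330 billion: the counterparty is a bank, so public deposits are unchanged → 0.
Net: −327 + 367 + 0 = +£40 billion.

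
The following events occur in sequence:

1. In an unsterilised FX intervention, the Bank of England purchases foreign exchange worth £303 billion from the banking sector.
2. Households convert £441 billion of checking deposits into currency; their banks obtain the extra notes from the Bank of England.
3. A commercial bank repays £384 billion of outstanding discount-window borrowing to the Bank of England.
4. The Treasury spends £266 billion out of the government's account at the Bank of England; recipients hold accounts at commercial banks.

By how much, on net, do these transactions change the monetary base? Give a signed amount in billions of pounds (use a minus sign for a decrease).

Bank of England balance sheet:
  Assets:      Loans to banks −£384B, Foreign assets +£303B
  Liabilities: Bank reserves −£256B, Currency in circulation +£441B, Government deposits −£266B
Commercial banking system:
  Assets:      Reserves at CB −£256B, Foreign assets −£303B
  Liabilities: Checkable deposits −£175B, Borrowings from CB −£384B
Monetary base = currency + reserves: +£441B + (−£256B) = +£185 billion.

+£185 billion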